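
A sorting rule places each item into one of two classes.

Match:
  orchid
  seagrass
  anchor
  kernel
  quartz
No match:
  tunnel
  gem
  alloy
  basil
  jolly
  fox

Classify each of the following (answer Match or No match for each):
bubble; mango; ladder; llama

No match, No match, Match, No match

The rule appears to be: contains 'r'.
bubble: no 'r', doesn't qualify → No match. mango: no 'r', doesn't qualify → No match. ladder: has 'r', qualifies → Match. llama: no 'r', doesn't qualify → No match.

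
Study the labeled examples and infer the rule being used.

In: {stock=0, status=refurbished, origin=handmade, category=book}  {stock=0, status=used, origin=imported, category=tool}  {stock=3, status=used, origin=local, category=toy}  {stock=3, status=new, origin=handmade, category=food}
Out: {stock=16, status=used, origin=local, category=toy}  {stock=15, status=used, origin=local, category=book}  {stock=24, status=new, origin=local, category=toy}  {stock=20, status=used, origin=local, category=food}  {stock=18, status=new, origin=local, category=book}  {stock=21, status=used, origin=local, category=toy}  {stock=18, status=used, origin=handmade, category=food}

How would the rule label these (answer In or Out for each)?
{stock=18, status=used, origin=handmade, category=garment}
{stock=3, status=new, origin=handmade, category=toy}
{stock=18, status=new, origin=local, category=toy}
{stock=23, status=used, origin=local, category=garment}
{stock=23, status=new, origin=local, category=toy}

Out, In, Out, Out, Out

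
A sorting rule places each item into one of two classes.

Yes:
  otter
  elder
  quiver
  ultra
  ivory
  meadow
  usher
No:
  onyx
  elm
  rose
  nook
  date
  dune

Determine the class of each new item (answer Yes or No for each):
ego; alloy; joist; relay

No, Yes, Yes, Yes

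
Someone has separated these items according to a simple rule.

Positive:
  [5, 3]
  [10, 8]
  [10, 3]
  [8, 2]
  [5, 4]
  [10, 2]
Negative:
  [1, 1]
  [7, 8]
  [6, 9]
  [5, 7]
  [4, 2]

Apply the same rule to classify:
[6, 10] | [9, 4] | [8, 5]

Negative, Positive, Positive

All 'Positive' examples share one property — first > second AND sum ≥ 8 — and every 'Negative' example lacks it.
[6, 10]: Negative (6 < 10, 6+10 = 16). [9, 4]: Positive (9 > 4, 9+4 = 13). [8, 5]: Positive (8 > 5, 8+5 = 13).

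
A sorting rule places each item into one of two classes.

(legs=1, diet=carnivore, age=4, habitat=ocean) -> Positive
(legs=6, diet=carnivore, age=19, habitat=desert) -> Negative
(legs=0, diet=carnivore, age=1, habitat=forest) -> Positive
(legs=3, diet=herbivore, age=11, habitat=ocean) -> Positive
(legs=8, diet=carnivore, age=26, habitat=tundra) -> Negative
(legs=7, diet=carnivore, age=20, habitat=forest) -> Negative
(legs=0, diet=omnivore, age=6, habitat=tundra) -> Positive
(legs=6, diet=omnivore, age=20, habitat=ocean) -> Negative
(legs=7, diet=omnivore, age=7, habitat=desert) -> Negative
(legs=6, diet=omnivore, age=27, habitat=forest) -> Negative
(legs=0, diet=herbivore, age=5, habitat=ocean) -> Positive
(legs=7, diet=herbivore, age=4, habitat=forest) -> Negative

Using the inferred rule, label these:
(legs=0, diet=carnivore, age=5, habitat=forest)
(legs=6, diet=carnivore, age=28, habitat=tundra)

All 'Positive' examples share one property — legs ≤ 3 — and every 'Negative' example lacks it.
(legs=0, diet=carnivore, age=5, habitat=forest) → legs = 0 → Positive.
(legs=6, diet=carnivore, age=28, habitat=tundra) → legs = 6 → Negative.

Positive, Negative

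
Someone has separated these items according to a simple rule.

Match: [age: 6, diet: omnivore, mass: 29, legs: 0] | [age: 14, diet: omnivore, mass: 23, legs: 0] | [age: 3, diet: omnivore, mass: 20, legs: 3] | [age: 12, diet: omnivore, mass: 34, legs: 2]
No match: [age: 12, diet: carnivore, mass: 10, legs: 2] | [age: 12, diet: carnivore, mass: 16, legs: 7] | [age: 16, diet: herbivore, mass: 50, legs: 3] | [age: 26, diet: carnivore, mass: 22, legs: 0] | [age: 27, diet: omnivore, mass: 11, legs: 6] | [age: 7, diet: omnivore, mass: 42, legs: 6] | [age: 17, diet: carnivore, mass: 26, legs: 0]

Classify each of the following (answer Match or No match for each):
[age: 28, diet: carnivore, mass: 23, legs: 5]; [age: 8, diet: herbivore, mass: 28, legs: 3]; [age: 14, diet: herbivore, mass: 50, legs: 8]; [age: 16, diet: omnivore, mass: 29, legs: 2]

No match, No match, No match, Match

The common property of the 'Match' items is: diet is omnivore AND legs ≤ 3. No 'No match' item has it.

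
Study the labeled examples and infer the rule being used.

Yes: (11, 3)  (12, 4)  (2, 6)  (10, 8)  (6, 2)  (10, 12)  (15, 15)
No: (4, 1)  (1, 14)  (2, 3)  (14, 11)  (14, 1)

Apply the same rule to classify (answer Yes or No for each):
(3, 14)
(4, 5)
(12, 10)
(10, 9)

No, No, Yes, No

All 'Yes' examples share one property — sum is even — and every 'No' example lacks it.
(3, 14): No (3+14 = 17). (4, 5): No (4+5 = 9). (12, 10): Yes (12+10 = 22). (10, 9): No (10+9 = 19).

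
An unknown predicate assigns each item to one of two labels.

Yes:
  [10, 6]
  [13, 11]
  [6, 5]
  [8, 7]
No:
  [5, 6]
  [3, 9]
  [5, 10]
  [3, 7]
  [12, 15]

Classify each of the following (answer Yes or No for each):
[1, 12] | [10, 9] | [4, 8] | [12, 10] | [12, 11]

The common property of the 'Yes' items is: first > second. No 'No' item has it.

No, Yes, No, Yes, Yes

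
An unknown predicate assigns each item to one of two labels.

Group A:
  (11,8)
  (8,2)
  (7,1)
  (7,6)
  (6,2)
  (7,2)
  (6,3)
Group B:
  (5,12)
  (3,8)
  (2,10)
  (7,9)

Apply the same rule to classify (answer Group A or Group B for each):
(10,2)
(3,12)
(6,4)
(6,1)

Group A, Group B, Group A, Group A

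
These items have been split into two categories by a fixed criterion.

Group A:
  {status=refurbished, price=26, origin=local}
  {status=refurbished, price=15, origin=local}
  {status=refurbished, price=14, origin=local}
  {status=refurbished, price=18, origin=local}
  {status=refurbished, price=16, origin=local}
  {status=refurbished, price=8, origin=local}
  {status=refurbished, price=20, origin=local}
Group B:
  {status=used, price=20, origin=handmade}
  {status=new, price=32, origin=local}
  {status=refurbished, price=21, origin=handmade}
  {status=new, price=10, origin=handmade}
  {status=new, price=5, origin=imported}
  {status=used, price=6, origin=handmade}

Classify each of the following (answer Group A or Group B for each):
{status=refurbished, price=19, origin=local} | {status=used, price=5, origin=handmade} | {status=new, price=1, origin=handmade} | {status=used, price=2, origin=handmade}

A rule that fits every label: status is refurbished AND origin is local — true of each 'Group A' example, false of each 'Group B' one.
Group A: {status=refurbished, price=19, origin=local}, since status is refurbished, origin is local. Group B: {status=used, price=5, origin=handmade}, since status is used, origin is handmade. Group B: {status=new, price=1, origin=handmade}, since status is new, origin is handmade. Group B: {status=used, price=2, origin=handmade}, since status is used, origin is handmade.

Group A, Group B, Group B, Group B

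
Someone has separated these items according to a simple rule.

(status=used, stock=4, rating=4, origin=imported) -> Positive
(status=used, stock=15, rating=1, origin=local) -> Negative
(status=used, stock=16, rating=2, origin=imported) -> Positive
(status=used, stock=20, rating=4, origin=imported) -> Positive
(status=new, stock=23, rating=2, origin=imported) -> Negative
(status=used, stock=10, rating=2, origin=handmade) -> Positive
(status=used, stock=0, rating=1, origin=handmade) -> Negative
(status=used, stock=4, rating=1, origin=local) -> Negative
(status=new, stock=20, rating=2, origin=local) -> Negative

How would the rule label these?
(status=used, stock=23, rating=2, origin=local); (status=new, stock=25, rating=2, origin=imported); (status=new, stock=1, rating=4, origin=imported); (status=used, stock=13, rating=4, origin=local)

Positive, Negative, Negative, Positive

A rule that fits every label: status is used AND rating ≥ 2 — true of each 'Positive' example, false of each 'Negative' one.
(status=used, stock=23, rating=2, origin=local) → status is used, rating = 2 → Positive. (status=new, stock=25, rating=2, origin=imported) → status is new, rating = 2 → Negative. (status=new, stock=1, rating=4, origin=imported) → status is new, rating = 4 → Negative. (status=used, stock=13, rating=4, origin=local) → status is used, rating = 4 → Positive.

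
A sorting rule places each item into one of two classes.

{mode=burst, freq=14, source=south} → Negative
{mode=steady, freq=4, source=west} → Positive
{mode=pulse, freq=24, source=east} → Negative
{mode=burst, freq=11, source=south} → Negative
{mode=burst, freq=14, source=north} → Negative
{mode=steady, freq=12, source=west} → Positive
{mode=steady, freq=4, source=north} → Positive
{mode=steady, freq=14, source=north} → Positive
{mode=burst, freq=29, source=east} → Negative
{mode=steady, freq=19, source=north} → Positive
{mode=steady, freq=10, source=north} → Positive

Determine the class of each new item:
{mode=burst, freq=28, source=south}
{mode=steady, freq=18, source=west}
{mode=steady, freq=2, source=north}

Negative, Positive, Positive

Looking at the examples, the only property every 'Positive' case has and every 'Negative' case lacks is: mode is steady.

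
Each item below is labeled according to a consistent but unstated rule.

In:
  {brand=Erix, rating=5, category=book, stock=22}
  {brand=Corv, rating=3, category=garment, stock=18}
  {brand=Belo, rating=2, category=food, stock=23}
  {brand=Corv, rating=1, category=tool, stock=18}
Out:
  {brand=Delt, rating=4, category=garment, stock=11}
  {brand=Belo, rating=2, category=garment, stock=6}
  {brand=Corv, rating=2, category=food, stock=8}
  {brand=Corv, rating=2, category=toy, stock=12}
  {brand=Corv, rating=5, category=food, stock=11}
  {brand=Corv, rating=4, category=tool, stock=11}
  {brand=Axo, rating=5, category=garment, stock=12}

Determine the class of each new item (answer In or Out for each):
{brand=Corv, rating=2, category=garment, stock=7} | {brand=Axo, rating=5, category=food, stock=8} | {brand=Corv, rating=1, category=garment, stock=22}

The classifier is using: stock ≥ 18.
Out: {brand=Corv, rating=2, category=garment, stock=7}, since stock = 7.
Out: {brand=Axo, rating=5, category=food, stock=8}, since stock = 8.
In: {brand=Corv, rating=1, category=garment, stock=22}, since stock = 22.

Out, Out, In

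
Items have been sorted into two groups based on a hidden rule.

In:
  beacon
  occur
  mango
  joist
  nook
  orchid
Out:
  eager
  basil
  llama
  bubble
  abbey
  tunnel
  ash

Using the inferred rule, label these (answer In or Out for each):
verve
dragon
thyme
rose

All 'In' examples share one property — contains 'o' — and every 'Out' example lacks it.
verve → no 'o' → Out. dragon → has 'o' → In. thyme → no 'o' → Out. rose → has 'o' → In.

Out, In, Out, In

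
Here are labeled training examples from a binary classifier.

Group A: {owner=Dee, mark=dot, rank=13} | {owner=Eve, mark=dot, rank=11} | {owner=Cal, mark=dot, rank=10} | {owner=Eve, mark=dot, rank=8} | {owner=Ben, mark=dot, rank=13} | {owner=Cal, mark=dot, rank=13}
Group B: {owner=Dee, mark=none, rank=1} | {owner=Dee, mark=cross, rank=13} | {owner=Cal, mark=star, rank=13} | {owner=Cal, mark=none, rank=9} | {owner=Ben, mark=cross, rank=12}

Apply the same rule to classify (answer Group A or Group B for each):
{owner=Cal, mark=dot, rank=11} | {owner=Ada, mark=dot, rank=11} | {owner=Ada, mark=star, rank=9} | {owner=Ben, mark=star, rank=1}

Group A, Group A, Group B, Group B

Rule: mark is dot. This holds for each 'Group A' example and fails for each 'Group B' one.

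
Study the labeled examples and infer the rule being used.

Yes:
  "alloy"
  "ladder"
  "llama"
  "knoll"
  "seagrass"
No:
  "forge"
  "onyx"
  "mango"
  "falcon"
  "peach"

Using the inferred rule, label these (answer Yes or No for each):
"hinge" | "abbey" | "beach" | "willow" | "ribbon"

No, Yes, No, Yes, Yes

The rule appears to be: has a double letter.
"hinge" — no doubled letter, hence No. "abbey" — 'bb' doubled, hence Yes. "beach" — no doubled letter, hence No. "willow" — 'll' doubled, hence Yes. "ribbon" — 'bb' doubled, hence Yes.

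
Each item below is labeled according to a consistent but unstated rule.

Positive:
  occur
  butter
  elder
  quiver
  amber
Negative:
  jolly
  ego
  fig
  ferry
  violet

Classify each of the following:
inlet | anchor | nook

Negative, Positive, Negative

The distinguishing property — ends with 'r' — holds for all the 'Positive' cases and none of the 'Negative' cases.
inlet: Negative (ends with 't'). anchor: Positive (ends with 'r'). nook: Negative (ends with 'k').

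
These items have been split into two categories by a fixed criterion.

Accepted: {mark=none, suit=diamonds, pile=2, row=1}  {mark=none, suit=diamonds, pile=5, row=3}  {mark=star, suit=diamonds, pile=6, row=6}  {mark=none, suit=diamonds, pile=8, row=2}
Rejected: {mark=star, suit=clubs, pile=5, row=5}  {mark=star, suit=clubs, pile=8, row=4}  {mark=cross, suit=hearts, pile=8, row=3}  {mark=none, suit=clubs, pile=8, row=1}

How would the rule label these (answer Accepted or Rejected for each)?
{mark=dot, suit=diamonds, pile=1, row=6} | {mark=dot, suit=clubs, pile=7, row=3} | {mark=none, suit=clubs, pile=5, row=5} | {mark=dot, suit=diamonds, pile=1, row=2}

Accepted, Rejected, Rejected, Accepted

Every 'Accepted' example satisfies: suit is diamonds. None of the 'Rejected' examples do.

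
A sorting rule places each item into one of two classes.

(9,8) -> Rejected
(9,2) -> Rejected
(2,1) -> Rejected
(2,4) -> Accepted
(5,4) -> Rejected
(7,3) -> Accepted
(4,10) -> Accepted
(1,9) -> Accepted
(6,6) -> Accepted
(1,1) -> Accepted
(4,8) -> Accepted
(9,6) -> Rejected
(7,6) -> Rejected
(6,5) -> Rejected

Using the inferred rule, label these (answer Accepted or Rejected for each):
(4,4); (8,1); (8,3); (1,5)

Accepted, Rejected, Rejected, Accepted

Looking at the examples, the only property every 'Accepted' case has and every 'Rejected' case lacks is: sum is even.
(4,4) — 4+4 = 8, hence Accepted. (8,1) — 8+1 = 9, hence Rejected. (8,3) — 8+3 = 11, hence Rejected. (1,5) — 1+5 = 6, hence Accepted.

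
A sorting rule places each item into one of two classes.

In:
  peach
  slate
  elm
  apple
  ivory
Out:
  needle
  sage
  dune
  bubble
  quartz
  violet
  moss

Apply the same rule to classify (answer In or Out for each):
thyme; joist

In, In

Every 'In' example satisfies: odd length. None of the 'Out' examples do.
thyme: length 5 — passes, so In.
joist: length 5 — passes, so In.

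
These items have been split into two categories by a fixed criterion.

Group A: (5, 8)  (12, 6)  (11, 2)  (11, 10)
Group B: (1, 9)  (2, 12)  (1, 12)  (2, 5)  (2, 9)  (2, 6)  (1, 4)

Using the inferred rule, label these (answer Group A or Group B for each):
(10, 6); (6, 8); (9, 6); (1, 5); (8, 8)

Group A, Group A, Group A, Group B, Group A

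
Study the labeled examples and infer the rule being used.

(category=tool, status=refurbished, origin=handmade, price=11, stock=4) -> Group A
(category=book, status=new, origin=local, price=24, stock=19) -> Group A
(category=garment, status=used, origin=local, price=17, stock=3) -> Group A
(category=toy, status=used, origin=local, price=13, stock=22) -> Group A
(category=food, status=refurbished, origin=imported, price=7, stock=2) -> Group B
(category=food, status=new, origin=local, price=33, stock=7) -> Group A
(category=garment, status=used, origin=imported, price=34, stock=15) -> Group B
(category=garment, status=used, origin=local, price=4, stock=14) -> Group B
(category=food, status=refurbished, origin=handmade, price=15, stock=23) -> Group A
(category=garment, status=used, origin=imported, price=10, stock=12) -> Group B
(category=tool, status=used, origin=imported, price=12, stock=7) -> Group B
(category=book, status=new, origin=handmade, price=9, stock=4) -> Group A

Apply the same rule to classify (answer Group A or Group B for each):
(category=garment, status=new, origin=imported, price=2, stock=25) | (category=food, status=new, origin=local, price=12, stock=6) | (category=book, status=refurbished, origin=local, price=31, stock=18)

Group B, Group A, Group A

The rule appears to be: origin is not imported AND price ≥ 7.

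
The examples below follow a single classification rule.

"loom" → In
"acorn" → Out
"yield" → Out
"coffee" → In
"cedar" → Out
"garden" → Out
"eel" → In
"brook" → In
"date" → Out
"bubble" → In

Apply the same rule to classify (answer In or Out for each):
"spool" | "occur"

The classifier is using: has a double letter.
In: "spool", since 'oo' doubled.
In: "occur", since 'cc' doubled.

In, In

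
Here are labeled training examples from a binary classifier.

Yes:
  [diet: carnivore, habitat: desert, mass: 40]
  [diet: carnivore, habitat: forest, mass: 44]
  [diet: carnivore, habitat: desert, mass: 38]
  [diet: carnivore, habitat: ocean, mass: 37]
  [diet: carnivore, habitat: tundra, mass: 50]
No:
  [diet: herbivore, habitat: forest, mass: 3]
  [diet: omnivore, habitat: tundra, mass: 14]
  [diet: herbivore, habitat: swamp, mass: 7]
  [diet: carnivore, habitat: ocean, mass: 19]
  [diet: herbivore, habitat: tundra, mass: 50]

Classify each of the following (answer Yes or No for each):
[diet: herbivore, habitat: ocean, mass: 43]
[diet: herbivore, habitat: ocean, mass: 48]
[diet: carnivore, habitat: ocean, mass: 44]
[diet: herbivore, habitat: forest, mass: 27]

The classifier is using: diet is carnivore AND mass ≥ 37.

No, No, Yes, No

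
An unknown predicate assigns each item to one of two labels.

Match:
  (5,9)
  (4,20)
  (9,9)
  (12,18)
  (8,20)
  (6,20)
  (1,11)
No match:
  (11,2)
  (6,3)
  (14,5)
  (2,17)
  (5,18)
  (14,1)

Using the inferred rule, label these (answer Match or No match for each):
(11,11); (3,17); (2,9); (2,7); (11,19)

The common property of the 'Match' items is: sum is even. No 'No match' item has it.
(11,11) → 11+11 = 22 → Match. (3,17) → 3+17 = 20 → Match. (2,9) → 2+9 = 11 → No match. (2,7) → 2+7 = 9 → No match. (11,19) → 11+19 = 30 → Match.

Match, Match, No match, No match, Match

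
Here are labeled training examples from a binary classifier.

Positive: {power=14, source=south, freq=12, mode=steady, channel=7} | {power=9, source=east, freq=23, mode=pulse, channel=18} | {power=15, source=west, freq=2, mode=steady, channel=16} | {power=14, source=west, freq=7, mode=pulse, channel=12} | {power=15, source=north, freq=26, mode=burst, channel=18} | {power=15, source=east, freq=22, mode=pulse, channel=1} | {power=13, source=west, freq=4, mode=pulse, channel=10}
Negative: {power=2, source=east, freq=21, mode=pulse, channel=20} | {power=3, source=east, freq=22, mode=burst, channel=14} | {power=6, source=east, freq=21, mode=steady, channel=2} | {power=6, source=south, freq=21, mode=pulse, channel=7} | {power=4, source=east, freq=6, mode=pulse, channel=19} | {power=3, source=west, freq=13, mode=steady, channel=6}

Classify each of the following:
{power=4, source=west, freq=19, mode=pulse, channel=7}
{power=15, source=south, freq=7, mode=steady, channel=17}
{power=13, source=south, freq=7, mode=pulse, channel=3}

The distinguishing property — power ≥ 9 — holds for all the 'Positive' cases and none of the 'Negative' cases.
{power=4, source=west, freq=19, mode=pulse, channel=7} → power = 4 → Negative.
{power=15, source=south, freq=7, mode=steady, channel=17} → power = 15 → Positive.
{power=13, source=south, freq=7, mode=pulse, channel=3} → power = 13 → Positive.

Negative, Positive, Positive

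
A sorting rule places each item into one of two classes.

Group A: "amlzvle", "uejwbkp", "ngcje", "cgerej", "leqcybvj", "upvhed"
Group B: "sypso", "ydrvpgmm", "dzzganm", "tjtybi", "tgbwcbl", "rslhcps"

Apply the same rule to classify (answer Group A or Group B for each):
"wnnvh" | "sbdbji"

The classifier is using: contains 'e'.
"wnnvh" → no 'e' → Group B. "sbdbji" → no 'e' → Group B.

Group B, Group B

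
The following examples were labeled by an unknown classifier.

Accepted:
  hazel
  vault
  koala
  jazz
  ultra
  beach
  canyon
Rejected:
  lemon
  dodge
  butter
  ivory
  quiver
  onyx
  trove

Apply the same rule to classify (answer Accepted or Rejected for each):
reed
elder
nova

A rule that fits every label: contains 'a' — true of each 'Accepted' example, false of each 'Rejected' one.
reed — no 'a', hence Rejected. elder — no 'a', hence Rejected. nova — has 'a', hence Accepted.

Rejected, Rejected, Accepted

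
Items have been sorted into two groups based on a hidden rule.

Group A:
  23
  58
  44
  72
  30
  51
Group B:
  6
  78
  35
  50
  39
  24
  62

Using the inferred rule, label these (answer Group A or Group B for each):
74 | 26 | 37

Group B, Group B, Group A

'Group A' ⟺ ≡ 2 (mod 7).
74: 74 mod 7 = 4 — doesn't qualify, so Group B. 26: 26 mod 7 = 5 — doesn't qualify, so Group B. 37: 37 mod 7 = 2 — meets the rule, so Group A.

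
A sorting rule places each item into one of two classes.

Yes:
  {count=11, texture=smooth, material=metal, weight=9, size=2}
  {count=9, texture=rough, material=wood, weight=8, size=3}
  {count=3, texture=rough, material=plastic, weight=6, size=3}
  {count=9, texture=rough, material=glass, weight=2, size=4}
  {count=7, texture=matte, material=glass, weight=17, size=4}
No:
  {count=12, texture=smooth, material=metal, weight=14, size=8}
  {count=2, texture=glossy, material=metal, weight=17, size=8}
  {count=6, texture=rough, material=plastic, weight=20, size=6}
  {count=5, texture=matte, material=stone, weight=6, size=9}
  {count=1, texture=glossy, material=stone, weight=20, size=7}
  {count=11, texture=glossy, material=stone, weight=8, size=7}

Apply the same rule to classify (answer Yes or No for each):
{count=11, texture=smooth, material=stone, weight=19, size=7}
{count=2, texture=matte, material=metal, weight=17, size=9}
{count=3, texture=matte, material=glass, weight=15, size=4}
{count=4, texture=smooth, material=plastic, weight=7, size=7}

The classifier is using: size ≤ 4.
No: {count=11, texture=smooth, material=stone, weight=19, size=7}, since size = 7.
No: {count=2, texture=matte, material=metal, weight=17, size=9}, since size = 9.
Yes: {count=3, texture=matte, material=glass, weight=15, size=4}, since size = 4.
No: {count=4, texture=smooth, material=plastic, weight=7, size=7}, since size = 7.

No, No, Yes, No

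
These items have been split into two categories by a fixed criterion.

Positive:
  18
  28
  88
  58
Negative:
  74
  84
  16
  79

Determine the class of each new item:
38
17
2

Positive, Negative, Negative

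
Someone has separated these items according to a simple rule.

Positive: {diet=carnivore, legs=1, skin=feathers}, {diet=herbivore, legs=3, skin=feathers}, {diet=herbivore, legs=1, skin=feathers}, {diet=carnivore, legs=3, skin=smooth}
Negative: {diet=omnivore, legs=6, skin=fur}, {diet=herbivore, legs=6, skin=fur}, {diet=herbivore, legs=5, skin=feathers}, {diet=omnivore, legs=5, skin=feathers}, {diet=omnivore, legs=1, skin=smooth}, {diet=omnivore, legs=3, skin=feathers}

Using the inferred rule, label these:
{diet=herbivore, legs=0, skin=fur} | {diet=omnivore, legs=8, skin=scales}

'Positive' ⟺ diet is not omnivore AND legs ≤ 3.
{diet=herbivore, legs=0, skin=fur} → diet is herbivore, legs = 0 → Positive. {diet=omnivore, legs=8, skin=scales} → diet is omnivore, legs = 8 → Negative.

Positive, Negative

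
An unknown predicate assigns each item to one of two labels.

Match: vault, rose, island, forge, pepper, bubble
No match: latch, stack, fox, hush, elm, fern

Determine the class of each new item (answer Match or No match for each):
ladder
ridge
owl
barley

Match, Match, No match, Match

Every 'Match' example satisfies: has ≥ 2 vowels. None of the 'No match' examples do.
ladder — 2 vowels, hence Match. ridge — 2 vowels, hence Match. owl — 1 vowel, hence No match. barley — 2 vowels, hence Match.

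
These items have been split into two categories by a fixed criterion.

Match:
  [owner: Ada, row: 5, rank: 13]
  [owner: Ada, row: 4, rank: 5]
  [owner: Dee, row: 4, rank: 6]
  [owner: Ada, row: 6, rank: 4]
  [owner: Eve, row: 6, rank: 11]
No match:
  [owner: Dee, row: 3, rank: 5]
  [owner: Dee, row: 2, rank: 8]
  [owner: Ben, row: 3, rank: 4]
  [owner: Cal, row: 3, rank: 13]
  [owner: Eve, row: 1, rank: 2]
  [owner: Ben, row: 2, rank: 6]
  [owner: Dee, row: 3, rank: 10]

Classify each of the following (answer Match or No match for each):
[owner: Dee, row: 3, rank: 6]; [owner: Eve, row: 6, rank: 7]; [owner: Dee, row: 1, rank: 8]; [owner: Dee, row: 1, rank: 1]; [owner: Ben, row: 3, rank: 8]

'Match' ⟺ row ≥ 4.
[owner: Dee, row: 3, rank: 6] — row = 3, hence No match. [owner: Eve, row: 6, rank: 7] — row = 6, hence Match. [owner: Dee, row: 1, rank: 8] — row = 1, hence No match. [owner: Dee, row: 1, rank: 1] — row = 1, hence No match. [owner: Ben, row: 3, rank: 8] — row = 3, hence No match.

No match, Match, No match, No match, No match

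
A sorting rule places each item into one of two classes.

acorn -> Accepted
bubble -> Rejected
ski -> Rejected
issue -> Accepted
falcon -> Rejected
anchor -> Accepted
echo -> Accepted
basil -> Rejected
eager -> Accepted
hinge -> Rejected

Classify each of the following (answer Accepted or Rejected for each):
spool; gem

Comparing the two groups points to one rule — starts with a vowel.
spool — starts with 's', hence Rejected.
gem — starts with 'g', hence Rejected.

Rejected, Rejected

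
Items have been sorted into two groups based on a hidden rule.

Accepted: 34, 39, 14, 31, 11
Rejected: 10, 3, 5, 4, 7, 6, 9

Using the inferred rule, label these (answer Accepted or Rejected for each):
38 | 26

Accepted, Accepted

A rule that fits every label: at least 11 — true of each 'Accepted' example, false of each 'Rejected' one.
Accepted: 38, since 38 ≥ 11. Accepted: 26, since 26 ≥ 11.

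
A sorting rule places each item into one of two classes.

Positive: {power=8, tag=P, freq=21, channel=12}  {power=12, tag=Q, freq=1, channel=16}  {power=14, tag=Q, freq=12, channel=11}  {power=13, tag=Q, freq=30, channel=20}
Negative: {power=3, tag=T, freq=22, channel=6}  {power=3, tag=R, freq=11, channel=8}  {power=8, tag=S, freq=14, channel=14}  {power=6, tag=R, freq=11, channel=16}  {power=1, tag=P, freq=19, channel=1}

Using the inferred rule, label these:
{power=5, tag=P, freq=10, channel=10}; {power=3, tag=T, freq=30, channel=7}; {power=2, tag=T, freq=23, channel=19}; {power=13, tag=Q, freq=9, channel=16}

Negative, Negative, Negative, Positive

The classifier is using: tag is Q OR freq = 21.
{power=5, tag=P, freq=10, channel=10}: Negative (tag is P, freq = 10). {power=3, tag=T, freq=30, channel=7}: Negative (tag is T, freq = 30). {power=2, tag=T, freq=23, channel=19}: Negative (tag is T, freq = 23). {power=13, tag=Q, freq=9, channel=16}: Positive (tag is Q, freq = 9).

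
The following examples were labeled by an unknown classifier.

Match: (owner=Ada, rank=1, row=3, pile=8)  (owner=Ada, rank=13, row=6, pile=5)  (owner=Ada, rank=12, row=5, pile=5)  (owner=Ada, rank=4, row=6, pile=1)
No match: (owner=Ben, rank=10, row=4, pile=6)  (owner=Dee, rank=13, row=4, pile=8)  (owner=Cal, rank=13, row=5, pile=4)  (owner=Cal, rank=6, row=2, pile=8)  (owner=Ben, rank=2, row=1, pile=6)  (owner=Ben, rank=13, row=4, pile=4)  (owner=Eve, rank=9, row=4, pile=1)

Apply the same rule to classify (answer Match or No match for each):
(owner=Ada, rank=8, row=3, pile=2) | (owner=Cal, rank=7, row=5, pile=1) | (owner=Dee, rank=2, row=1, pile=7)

Match, No match, No match

The pattern is that an item is 'Match' exactly when: owner is Ada.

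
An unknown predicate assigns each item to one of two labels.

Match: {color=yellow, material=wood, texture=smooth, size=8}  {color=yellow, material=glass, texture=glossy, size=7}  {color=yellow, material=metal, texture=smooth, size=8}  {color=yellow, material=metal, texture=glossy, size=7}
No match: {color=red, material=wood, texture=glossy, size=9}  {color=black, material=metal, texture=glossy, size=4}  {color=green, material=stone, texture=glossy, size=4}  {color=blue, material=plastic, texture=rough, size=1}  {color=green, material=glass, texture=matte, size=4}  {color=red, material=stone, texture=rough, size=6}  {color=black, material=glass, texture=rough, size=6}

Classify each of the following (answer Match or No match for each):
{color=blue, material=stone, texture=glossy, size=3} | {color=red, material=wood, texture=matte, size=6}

Comparing the two groups points to one rule — color is yellow.
No match: {color=blue, material=stone, texture=glossy, size=3}, since color is blue. No match: {color=red, material=wood, texture=matte, size=6}, since color is red.

No match, No match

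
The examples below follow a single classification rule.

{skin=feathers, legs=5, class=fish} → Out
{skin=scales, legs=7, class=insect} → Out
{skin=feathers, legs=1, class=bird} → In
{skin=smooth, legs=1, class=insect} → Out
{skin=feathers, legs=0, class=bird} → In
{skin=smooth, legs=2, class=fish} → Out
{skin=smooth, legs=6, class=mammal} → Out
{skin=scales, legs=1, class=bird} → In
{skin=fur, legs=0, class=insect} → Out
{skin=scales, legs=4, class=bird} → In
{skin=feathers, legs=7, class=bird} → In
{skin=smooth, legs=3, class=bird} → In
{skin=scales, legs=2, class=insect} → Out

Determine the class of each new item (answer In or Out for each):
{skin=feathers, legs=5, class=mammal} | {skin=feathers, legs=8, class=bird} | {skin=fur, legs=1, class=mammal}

Rule: class is bird. This holds for each 'In' example and fails for each 'Out' one.
{skin=feathers, legs=5, class=mammal} → class is mammal → Out.
{skin=feathers, legs=8, class=bird} → class is bird → In.
{skin=fur, legs=1, class=mammal} → class is mammal → Out.

Out, In, Out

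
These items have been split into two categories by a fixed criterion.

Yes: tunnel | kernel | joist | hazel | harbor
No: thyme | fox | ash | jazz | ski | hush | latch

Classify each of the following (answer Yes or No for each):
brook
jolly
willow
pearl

Yes, No, Yes, Yes

The common property of the 'Yes' items is: has ≥ 2 vowels. No 'No' item has it.
Yes: brook, since 2 vowels. No: jolly, since 1 vowel. Yes: willow, since 2 vowels. Yes: pearl, since 2 vowels.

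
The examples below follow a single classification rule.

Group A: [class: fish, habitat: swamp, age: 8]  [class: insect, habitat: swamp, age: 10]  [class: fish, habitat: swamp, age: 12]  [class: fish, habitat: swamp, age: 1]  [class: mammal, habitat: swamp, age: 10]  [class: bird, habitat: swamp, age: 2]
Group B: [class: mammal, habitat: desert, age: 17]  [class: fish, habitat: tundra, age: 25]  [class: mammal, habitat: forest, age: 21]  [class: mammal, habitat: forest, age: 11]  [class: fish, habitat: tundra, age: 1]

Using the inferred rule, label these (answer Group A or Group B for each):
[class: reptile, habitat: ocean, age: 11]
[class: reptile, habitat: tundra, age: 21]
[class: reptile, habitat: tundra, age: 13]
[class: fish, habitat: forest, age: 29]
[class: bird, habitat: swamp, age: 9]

Group B, Group B, Group B, Group B, Group A

Comparing the two groups points to one rule — habitat is swamp.
[class: reptile, habitat: ocean, age: 11] → habitat is ocean → Group B.
[class: reptile, habitat: tundra, age: 21] → habitat is tundra → Group B.
[class: reptile, habitat: tundra, age: 13] → habitat is tundra → Group B.
[class: fish, habitat: forest, age: 29] → habitat is forest → Group B.
[class: bird, habitat: swamp, age: 9] → habitat is swamp → Group A.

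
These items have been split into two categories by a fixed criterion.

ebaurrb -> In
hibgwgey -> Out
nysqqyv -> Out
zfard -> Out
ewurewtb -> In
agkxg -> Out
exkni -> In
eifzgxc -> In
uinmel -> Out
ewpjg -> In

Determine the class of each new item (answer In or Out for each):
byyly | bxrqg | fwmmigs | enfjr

Out, Out, Out, In

The common property of the 'In' items is: starts with 'e'. No 'Out' item has it.
Out: byyly, since starts with 'b'.
Out: bxrqg, since starts with 'b'.
Out: fwmmigs, since starts with 'f'.
In: enfjr, since starts with 'e'.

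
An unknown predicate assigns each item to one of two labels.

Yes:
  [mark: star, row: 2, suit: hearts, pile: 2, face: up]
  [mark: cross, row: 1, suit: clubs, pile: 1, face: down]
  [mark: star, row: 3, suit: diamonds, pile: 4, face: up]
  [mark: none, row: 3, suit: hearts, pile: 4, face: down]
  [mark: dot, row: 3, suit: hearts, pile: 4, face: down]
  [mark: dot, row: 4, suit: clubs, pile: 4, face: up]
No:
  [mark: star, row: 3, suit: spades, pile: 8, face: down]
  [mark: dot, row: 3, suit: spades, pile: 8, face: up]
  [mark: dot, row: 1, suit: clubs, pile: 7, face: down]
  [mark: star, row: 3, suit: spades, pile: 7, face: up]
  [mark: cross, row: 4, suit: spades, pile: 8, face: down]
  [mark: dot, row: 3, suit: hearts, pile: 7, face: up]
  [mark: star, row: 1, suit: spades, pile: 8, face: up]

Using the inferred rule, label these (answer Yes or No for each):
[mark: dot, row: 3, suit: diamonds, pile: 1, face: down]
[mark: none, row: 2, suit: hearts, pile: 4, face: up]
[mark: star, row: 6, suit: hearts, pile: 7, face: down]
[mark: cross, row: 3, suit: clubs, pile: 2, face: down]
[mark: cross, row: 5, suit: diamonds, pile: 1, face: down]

Yes, Yes, No, Yes, Yes

The common property of the 'Yes' items is: pile ≤ 4. No 'No' item has it.
[mark: dot, row: 3, suit: diamonds, pile: 1, face: down] — pile = 1, hence Yes.
[mark: none, row: 2, suit: hearts, pile: 4, face: up] — pile = 4, hence Yes.
[mark: star, row: 6, suit: hearts, pile: 7, face: down] — pile = 7, hence No.
[mark: cross, row: 3, suit: clubs, pile: 2, face: down] — pile = 2, hence Yes.
[mark: cross, row: 5, suit: diamonds, pile: 1, face: down] — pile = 1, hence Yes.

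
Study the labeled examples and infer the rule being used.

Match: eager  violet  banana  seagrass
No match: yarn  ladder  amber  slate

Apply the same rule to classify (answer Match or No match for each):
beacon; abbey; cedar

Match, No match, No match

The common property of the 'Match' items is: has ≥ 3 vowels. No 'No match' item has it.
beacon — 3 vowels, hence Match. abbey — 2 vowels, hence No match. cedar — 2 vowels, hence No match.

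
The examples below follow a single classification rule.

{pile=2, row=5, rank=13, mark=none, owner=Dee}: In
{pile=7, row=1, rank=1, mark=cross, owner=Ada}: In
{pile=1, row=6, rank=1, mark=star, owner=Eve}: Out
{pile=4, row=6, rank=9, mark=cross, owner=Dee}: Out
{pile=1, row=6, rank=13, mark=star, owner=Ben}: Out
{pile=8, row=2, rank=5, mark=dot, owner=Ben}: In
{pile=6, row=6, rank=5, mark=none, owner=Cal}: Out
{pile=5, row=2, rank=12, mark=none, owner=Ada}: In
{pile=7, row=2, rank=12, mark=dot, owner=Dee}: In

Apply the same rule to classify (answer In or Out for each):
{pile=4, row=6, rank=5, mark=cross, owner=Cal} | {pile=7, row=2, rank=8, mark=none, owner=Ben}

The classifier is using: row ≤ 5.
{pile=4, row=6, rank=5, mark=cross, owner=Cal}: row = 6, does not pass → Out. {pile=7, row=2, rank=8, mark=none, owner=Ben}: row = 2, passes → In.

Out, In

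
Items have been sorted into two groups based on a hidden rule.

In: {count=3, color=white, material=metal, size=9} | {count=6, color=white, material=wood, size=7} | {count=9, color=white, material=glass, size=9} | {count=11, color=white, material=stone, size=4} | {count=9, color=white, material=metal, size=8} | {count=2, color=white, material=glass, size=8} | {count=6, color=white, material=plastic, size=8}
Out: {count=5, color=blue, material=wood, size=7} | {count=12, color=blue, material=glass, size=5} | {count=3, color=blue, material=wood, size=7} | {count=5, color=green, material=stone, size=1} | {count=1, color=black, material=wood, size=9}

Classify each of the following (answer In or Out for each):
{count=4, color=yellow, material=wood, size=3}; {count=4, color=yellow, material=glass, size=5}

Out, Out

Every 'In' example satisfies: color is white. None of the 'Out' examples do.
{count=4, color=yellow, material=wood, size=3}: color is yellow — fails this test, so Out.
{count=4, color=yellow, material=glass, size=5}: color is yellow — fails this test, so Out.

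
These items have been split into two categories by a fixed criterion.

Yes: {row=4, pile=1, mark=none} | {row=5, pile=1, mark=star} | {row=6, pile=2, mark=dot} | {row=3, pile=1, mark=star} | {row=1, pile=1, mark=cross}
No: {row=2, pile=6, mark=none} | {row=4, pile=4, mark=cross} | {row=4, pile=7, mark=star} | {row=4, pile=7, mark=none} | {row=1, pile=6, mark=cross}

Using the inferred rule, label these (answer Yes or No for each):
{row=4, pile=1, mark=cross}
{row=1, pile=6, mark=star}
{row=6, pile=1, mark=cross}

Yes, No, Yes

The pattern is that an item is 'Yes' exactly when: pile ≤ 2.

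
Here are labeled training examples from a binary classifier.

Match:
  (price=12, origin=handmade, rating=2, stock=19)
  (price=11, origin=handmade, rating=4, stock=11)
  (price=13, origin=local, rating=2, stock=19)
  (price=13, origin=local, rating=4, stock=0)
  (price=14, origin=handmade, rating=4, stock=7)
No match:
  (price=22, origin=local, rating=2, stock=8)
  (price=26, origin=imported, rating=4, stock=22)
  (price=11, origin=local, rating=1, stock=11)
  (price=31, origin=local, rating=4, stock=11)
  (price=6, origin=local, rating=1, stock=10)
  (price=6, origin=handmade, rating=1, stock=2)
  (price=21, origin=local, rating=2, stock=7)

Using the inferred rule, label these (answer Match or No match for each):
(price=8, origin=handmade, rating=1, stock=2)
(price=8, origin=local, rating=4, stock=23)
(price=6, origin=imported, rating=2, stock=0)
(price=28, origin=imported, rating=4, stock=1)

No match, Match, Match, No match

One predicate separates the groups cleanly: price ≤ 14 AND rating ≥ 2.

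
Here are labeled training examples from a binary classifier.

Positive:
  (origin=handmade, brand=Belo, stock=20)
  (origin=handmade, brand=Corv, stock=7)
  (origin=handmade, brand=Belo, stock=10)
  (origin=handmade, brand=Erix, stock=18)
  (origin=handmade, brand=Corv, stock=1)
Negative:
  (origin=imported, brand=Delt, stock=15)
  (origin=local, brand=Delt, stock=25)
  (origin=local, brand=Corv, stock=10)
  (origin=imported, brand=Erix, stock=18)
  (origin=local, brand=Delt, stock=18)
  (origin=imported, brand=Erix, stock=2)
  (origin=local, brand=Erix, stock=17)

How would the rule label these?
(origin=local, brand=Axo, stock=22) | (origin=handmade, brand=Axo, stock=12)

'Positive' ⟺ origin is handmade.
(origin=local, brand=Axo, stock=22): Negative (origin is local). (origin=handmade, brand=Axo, stock=12): Positive (origin is handmade).

Negative, Positive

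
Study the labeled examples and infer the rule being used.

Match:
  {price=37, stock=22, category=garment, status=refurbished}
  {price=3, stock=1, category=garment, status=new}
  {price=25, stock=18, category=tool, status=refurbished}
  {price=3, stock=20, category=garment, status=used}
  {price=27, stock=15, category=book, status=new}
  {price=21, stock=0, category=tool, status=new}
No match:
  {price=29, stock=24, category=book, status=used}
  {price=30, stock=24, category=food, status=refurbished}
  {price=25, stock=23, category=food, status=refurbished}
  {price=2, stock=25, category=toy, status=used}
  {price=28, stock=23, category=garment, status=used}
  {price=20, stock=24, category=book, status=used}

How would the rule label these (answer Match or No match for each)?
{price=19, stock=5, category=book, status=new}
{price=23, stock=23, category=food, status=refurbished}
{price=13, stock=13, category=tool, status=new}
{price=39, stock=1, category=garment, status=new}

Match, No match, Match, Match

The classifier is using: stock ≤ 22.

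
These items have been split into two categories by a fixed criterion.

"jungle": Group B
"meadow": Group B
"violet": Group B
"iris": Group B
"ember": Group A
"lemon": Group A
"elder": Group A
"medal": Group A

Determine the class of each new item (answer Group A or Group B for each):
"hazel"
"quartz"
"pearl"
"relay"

Group A, Group B, Group A, Group A

'Group A' ⟺ odd length.
"hazel": Group A (length 5). "quartz": Group B (length 6). "pearl": Group A (length 5). "relay": Group A (length 5).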